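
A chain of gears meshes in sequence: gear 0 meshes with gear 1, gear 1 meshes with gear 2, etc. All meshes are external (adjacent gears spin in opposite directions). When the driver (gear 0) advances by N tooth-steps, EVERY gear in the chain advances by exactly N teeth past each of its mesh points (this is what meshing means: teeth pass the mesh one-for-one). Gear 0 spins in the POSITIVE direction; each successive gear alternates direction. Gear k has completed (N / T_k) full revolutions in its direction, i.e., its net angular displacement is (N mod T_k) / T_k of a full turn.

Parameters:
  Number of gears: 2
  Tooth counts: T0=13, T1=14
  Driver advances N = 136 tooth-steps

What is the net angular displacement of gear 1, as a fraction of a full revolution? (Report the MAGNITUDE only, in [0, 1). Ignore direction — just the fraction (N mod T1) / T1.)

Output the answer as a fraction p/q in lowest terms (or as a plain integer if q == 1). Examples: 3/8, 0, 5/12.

Answer: 5/7

Derivation:
Chain of 2 gears, tooth counts: [13, 14]
  gear 0: T0=13, direction=positive, advance = 136 mod 13 = 6 teeth = 6/13 turn
  gear 1: T1=14, direction=negative, advance = 136 mod 14 = 10 teeth = 10/14 turn
Gear 1: 136 mod 14 = 10
Fraction = 10 / 14 = 5/7 (gcd(10,14)=2) = 5/7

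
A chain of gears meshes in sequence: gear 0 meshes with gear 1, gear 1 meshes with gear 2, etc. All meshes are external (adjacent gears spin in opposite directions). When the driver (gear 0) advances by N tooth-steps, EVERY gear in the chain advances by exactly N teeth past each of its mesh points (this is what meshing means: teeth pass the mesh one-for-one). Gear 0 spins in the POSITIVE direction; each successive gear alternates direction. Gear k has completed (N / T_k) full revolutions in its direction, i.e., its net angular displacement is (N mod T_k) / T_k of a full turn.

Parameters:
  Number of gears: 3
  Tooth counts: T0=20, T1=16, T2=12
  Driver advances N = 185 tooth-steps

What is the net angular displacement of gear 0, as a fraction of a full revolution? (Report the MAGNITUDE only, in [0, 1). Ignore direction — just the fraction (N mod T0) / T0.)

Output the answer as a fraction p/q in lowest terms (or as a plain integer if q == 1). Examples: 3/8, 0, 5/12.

Chain of 3 gears, tooth counts: [20, 16, 12]
  gear 0: T0=20, direction=positive, advance = 185 mod 20 = 5 teeth = 5/20 turn
  gear 1: T1=16, direction=negative, advance = 185 mod 16 = 9 teeth = 9/16 turn
  gear 2: T2=12, direction=positive, advance = 185 mod 12 = 5 teeth = 5/12 turn
Gear 0: 185 mod 20 = 5
Fraction = 5 / 20 = 1/4 (gcd(5,20)=5) = 1/4

Answer: 1/4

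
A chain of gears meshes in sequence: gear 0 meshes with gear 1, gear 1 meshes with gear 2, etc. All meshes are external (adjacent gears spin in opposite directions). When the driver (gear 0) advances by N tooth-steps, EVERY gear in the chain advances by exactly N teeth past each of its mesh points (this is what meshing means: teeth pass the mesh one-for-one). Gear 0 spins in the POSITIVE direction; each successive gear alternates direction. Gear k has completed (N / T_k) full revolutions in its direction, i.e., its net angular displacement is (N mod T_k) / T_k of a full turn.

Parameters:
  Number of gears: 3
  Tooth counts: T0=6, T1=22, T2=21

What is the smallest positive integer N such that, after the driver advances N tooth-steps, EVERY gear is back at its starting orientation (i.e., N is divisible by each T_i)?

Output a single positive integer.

Gear k returns to start when N is a multiple of T_k.
All gears at start simultaneously when N is a common multiple of [6, 22, 21]; the smallest such N is lcm(6, 22, 21).
Start: lcm = T0 = 6
Fold in T1=22: gcd(6, 22) = 2; lcm(6, 22) = 6 * 22 / 2 = 132 / 2 = 66
Fold in T2=21: gcd(66, 21) = 3; lcm(66, 21) = 66 * 21 / 3 = 1386 / 3 = 462
Full cycle length = 462

Answer: 462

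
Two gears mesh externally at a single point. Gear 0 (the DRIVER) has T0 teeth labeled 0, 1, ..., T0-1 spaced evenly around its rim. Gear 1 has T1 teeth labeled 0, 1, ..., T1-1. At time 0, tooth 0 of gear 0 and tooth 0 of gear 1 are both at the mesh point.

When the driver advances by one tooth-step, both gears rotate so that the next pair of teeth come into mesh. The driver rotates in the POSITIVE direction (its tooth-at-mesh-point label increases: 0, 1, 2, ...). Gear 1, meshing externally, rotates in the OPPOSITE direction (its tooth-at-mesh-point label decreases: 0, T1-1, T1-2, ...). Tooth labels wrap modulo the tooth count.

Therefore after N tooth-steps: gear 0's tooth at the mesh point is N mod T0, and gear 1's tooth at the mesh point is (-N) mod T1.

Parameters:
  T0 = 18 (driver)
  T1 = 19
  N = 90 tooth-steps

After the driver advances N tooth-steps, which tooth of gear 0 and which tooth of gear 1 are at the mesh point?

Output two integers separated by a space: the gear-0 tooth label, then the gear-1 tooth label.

Gear 0 (driver, T0=18): tooth at mesh = N mod T0
  90 = 5 * 18 + 0, so 90 mod 18 = 0
  gear 0 tooth = 0
Gear 1 (driven, T1=19): tooth at mesh = (-N) mod T1
  90 = 4 * 19 + 14, so 90 mod 19 = 14
  (-90) mod 19 = (-14) mod 19 = 19 - 14 = 5
Mesh after 90 steps: gear-0 tooth 0 meets gear-1 tooth 5

Answer: 0 5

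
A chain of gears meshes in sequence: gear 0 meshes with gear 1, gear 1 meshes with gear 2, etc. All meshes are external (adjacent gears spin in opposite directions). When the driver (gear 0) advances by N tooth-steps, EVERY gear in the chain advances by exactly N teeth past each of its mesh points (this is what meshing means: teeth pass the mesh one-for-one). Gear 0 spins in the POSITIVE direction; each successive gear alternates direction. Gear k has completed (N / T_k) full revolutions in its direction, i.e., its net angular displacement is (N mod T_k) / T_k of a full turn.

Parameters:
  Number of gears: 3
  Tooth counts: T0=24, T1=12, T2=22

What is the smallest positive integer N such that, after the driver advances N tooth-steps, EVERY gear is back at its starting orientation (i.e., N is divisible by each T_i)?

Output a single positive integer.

Answer: 264

Derivation:
Gear k returns to start when N is a multiple of T_k.
All gears at start simultaneously when N is a common multiple of [24, 12, 22]; the smallest such N is lcm(24, 12, 22).
Start: lcm = T0 = 24
Fold in T1=12: gcd(24, 12) = 12; lcm(24, 12) = 24 * 12 / 12 = 288 / 12 = 24
Fold in T2=22: gcd(24, 22) = 2; lcm(24, 22) = 24 * 22 / 2 = 528 / 2 = 264
Full cycle length = 264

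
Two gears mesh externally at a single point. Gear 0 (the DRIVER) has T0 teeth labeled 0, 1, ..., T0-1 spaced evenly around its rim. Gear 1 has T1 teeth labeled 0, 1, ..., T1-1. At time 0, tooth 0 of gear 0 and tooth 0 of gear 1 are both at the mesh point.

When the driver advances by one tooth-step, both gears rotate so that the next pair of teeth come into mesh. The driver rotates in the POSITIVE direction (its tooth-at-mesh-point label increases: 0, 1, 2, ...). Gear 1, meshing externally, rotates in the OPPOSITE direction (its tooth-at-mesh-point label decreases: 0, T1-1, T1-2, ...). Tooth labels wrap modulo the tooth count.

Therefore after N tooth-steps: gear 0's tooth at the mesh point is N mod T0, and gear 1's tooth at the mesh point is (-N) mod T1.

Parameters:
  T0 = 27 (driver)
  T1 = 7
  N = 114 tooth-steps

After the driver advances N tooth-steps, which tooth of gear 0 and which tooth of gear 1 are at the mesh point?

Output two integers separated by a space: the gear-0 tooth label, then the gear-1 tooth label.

Answer: 6 5

Derivation:
Gear 0 (driver, T0=27): tooth at mesh = N mod T0
  114 = 4 * 27 + 6, so 114 mod 27 = 6
  gear 0 tooth = 6
Gear 1 (driven, T1=7): tooth at mesh = (-N) mod T1
  114 = 16 * 7 + 2, so 114 mod 7 = 2
  (-114) mod 7 = (-2) mod 7 = 7 - 2 = 5
Mesh after 114 steps: gear-0 tooth 6 meets gear-1 tooth 5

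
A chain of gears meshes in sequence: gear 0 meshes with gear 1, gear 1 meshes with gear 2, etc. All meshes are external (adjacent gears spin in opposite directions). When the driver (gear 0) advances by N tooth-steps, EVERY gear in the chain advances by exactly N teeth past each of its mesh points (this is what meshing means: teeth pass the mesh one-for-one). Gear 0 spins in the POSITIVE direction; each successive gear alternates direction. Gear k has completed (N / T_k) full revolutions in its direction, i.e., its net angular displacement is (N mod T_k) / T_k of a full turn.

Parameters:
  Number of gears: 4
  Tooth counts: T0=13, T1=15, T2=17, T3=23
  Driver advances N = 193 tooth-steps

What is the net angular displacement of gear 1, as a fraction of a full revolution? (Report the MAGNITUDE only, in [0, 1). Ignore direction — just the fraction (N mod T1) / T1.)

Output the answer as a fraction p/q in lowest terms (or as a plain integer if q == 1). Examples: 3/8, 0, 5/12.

Chain of 4 gears, tooth counts: [13, 15, 17, 23]
  gear 0: T0=13, direction=positive, advance = 193 mod 13 = 11 teeth = 11/13 turn
  gear 1: T1=15, direction=negative, advance = 193 mod 15 = 13 teeth = 13/15 turn
  gear 2: T2=17, direction=positive, advance = 193 mod 17 = 6 teeth = 6/17 turn
  gear 3: T3=23, direction=negative, advance = 193 mod 23 = 9 teeth = 9/23 turn
Gear 1: 193 mod 15 = 13
Fraction = 13 / 15 = 13/15 (gcd(13,15)=1) = 13/15

Answer: 13/15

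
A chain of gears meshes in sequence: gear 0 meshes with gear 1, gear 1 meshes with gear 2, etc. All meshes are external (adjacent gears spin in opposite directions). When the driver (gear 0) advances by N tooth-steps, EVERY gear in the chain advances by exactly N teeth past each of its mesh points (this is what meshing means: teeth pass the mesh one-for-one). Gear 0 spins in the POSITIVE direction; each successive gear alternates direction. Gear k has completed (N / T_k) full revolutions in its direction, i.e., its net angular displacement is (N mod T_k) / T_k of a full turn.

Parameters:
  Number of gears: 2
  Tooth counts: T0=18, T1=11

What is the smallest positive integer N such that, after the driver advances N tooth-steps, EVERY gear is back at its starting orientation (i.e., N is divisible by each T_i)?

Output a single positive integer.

Answer: 198

Derivation:
Gear k returns to start when N is a multiple of T_k.
All gears at start simultaneously when N is a common multiple of [18, 11]; the smallest such N is lcm(18, 11).
Start: lcm = T0 = 18
Fold in T1=11: gcd(18, 11) = 1; lcm(18, 11) = 18 * 11 / 1 = 198 / 1 = 198
Full cycle length = 198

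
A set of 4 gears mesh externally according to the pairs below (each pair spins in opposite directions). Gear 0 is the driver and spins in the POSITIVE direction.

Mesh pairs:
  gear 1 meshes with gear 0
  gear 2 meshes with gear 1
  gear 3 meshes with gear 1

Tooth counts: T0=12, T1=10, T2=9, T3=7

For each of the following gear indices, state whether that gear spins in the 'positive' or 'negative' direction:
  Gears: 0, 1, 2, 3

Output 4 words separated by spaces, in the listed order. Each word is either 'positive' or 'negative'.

Gear 0 (driver): positive (depth 0)
  gear 1: meshes with gear 0 -> depth 1 -> negative (opposite of gear 0)
  gear 2: meshes with gear 1 -> depth 2 -> positive (opposite of gear 1)
  gear 3: meshes with gear 1 -> depth 2 -> positive (opposite of gear 1)
Queried indices 0, 1, 2, 3 -> positive, negative, positive, positive

Answer: positive negative positive positive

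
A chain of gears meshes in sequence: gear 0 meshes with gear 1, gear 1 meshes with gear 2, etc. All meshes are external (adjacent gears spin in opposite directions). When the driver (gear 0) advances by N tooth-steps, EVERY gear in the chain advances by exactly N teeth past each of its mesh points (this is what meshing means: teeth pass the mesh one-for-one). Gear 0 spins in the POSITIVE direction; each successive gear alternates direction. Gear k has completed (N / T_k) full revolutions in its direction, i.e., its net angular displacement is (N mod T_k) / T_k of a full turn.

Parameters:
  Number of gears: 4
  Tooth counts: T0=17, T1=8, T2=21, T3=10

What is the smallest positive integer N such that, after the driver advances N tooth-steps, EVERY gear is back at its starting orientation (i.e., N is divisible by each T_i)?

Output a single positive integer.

Gear k returns to start when N is a multiple of T_k.
All gears at start simultaneously when N is a common multiple of [17, 8, 21, 10]; the smallest such N is lcm(17, 8, 21, 10).
Start: lcm = T0 = 17
Fold in T1=8: gcd(17, 8) = 1; lcm(17, 8) = 17 * 8 / 1 = 136 / 1 = 136
Fold in T2=21: gcd(136, 21) = 1; lcm(136, 21) = 136 * 21 / 1 = 2856 / 1 = 2856
Fold in T3=10: gcd(2856, 10) = 2; lcm(2856, 10) = 2856 * 10 / 2 = 28560 / 2 = 14280
Full cycle length = 14280

Answer: 14280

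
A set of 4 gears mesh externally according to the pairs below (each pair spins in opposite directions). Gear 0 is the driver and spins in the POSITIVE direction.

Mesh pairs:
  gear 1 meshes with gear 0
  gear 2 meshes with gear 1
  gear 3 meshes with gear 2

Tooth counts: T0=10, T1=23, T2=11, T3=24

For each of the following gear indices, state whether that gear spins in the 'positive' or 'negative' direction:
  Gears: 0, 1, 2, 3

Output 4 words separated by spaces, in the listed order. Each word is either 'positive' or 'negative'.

Answer: positive negative positive negative

Derivation:
Gear 0 (driver): positive (depth 0)
  gear 1: meshes with gear 0 -> depth 1 -> negative (opposite of gear 0)
  gear 2: meshes with gear 1 -> depth 2 -> positive (opposite of gear 1)
  gear 3: meshes with gear 2 -> depth 3 -> negative (opposite of gear 2)
Queried indices 0, 1, 2, 3 -> positive, negative, positive, negative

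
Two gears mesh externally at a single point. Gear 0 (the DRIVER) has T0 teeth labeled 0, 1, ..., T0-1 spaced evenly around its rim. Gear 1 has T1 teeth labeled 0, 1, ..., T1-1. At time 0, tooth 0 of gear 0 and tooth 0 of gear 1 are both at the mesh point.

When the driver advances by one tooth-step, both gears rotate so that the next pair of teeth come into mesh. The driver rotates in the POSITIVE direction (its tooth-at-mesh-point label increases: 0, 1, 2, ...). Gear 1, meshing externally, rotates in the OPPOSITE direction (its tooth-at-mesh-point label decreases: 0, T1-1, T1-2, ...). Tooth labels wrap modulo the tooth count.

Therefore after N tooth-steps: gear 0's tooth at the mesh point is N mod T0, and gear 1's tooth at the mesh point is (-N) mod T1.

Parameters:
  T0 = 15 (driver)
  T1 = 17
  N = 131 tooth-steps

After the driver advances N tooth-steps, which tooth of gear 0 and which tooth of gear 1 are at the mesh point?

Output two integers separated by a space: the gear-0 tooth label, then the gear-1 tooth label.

Gear 0 (driver, T0=15): tooth at mesh = N mod T0
  131 = 8 * 15 + 11, so 131 mod 15 = 11
  gear 0 tooth = 11
Gear 1 (driven, T1=17): tooth at mesh = (-N) mod T1
  131 = 7 * 17 + 12, so 131 mod 17 = 12
  (-131) mod 17 = (-12) mod 17 = 17 - 12 = 5
Mesh after 131 steps: gear-0 tooth 11 meets gear-1 tooth 5

Answer: 11 5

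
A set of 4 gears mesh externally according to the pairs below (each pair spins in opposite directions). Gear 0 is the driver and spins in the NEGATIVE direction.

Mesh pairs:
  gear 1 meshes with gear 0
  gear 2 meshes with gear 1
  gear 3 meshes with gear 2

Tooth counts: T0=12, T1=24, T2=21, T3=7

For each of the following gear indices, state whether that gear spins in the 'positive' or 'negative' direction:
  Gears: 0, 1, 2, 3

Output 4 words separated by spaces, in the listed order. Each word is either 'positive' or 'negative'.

Gear 0 (driver): negative (depth 0)
  gear 1: meshes with gear 0 -> depth 1 -> positive (opposite of gear 0)
  gear 2: meshes with gear 1 -> depth 2 -> negative (opposite of gear 1)
  gear 3: meshes with gear 2 -> depth 3 -> positive (opposite of gear 2)
Queried indices 0, 1, 2, 3 -> negative, positive, negative, positive

Answer: negative positive negative positive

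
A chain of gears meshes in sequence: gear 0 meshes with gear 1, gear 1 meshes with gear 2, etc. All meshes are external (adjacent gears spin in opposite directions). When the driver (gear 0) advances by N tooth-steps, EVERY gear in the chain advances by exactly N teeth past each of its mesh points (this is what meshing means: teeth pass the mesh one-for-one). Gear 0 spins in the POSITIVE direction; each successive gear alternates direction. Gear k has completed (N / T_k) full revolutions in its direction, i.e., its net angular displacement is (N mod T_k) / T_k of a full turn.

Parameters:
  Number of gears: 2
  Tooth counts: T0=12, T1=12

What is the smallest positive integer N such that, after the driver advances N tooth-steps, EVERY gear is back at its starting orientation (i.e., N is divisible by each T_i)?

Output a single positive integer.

Gear k returns to start when N is a multiple of T_k.
All gears at start simultaneously when N is a common multiple of [12, 12]; the smallest such N is lcm(12, 12).
Start: lcm = T0 = 12
Fold in T1=12: gcd(12, 12) = 12; lcm(12, 12) = 12 * 12 / 12 = 144 / 12 = 12
Full cycle length = 12

Answer: 12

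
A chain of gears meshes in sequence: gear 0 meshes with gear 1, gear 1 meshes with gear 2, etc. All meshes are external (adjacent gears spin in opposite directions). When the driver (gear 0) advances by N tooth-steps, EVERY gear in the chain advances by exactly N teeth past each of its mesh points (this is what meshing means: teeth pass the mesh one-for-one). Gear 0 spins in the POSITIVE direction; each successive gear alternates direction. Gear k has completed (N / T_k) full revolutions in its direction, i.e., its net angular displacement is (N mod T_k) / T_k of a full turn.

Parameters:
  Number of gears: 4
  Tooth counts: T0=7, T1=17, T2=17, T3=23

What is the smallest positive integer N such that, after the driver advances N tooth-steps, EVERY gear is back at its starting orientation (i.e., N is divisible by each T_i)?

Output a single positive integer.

Gear k returns to start when N is a multiple of T_k.
All gears at start simultaneously when N is a common multiple of [7, 17, 17, 23]; the smallest such N is lcm(7, 17, 17, 23).
Start: lcm = T0 = 7
Fold in T1=17: gcd(7, 17) = 1; lcm(7, 17) = 7 * 17 / 1 = 119 / 1 = 119
Fold in T2=17: gcd(119, 17) = 17; lcm(119, 17) = 119 * 17 / 17 = 2023 / 17 = 119
Fold in T3=23: gcd(119, 23) = 1; lcm(119, 23) = 119 * 23 / 1 = 2737 / 1 = 2737
Full cycle length = 2737

Answer: 2737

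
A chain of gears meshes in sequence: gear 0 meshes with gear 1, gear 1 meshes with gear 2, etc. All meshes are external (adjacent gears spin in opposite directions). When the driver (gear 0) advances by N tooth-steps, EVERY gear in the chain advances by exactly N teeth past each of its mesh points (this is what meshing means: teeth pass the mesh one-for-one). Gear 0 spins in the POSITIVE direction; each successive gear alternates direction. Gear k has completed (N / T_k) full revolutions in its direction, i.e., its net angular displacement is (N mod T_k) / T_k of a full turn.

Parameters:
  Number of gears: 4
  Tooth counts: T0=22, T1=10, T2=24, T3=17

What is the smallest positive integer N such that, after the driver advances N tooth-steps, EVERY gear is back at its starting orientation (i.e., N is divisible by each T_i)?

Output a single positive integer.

Gear k returns to start when N is a multiple of T_k.
All gears at start simultaneously when N is a common multiple of [22, 10, 24, 17]; the smallest such N is lcm(22, 10, 24, 17).
Start: lcm = T0 = 22
Fold in T1=10: gcd(22, 10) = 2; lcm(22, 10) = 22 * 10 / 2 = 220 / 2 = 110
Fold in T2=24: gcd(110, 24) = 2; lcm(110, 24) = 110 * 24 / 2 = 2640 / 2 = 1320
Fold in T3=17: gcd(1320, 17) = 1; lcm(1320, 17) = 1320 * 17 / 1 = 22440 / 1 = 22440
Full cycle length = 22440

Answer: 22440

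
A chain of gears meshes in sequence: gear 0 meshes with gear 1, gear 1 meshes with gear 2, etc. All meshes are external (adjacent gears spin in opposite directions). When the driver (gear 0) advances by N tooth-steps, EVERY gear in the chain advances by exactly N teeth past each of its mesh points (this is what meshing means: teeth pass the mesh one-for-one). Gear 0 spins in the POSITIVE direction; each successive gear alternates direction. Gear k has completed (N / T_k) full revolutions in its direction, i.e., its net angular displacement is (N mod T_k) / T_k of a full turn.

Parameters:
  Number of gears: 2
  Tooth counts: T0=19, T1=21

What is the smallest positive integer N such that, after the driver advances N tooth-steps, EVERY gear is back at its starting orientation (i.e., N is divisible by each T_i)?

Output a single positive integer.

Gear k returns to start when N is a multiple of T_k.
All gears at start simultaneously when N is a common multiple of [19, 21]; the smallest such N is lcm(19, 21).
Start: lcm = T0 = 19
Fold in T1=21: gcd(19, 21) = 1; lcm(19, 21) = 19 * 21 / 1 = 399 / 1 = 399
Full cycle length = 399

Answer: 399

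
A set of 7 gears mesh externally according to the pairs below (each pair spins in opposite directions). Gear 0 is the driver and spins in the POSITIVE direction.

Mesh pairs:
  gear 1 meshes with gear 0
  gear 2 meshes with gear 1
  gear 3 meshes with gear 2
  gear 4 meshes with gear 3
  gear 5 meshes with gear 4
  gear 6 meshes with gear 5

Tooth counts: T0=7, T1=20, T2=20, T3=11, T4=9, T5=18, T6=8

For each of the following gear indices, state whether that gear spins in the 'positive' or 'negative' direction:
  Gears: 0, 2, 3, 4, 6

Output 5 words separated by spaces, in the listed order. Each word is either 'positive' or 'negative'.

Answer: positive positive negative positive positive

Derivation:
Gear 0 (driver): positive (depth 0)
  gear 1: meshes with gear 0 -> depth 1 -> negative (opposite of gear 0)
  gear 2: meshes with gear 1 -> depth 2 -> positive (opposite of gear 1)
  gear 3: meshes with gear 2 -> depth 3 -> negative (opposite of gear 2)
  gear 4: meshes with gear 3 -> depth 4 -> positive (opposite of gear 3)
  gear 5: meshes with gear 4 -> depth 5 -> negative (opposite of gear 4)
  gear 6: meshes with gear 5 -> depth 6 -> positive (opposite of gear 5)
Queried indices 0, 2, 3, 4, 6 -> positive, positive, negative, positive, positive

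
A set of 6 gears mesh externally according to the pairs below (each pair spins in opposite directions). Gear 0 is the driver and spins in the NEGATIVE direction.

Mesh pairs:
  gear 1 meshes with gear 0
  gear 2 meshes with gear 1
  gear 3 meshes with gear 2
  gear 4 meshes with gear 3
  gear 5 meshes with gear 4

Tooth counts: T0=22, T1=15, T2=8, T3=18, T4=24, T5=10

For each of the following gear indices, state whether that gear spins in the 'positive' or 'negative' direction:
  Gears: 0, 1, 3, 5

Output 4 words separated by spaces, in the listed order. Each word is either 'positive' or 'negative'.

Answer: negative positive positive positive

Derivation:
Gear 0 (driver): negative (depth 0)
  gear 1: meshes with gear 0 -> depth 1 -> positive (opposite of gear 0)
  gear 2: meshes with gear 1 -> depth 2 -> negative (opposite of gear 1)
  gear 3: meshes with gear 2 -> depth 3 -> positive (opposite of gear 2)
  gear 4: meshes with gear 3 -> depth 4 -> negative (opposite of gear 3)
  gear 5: meshes with gear 4 -> depth 5 -> positive (opposite of gear 4)
Queried indices 0, 1, 3, 5 -> negative, positive, positive, positive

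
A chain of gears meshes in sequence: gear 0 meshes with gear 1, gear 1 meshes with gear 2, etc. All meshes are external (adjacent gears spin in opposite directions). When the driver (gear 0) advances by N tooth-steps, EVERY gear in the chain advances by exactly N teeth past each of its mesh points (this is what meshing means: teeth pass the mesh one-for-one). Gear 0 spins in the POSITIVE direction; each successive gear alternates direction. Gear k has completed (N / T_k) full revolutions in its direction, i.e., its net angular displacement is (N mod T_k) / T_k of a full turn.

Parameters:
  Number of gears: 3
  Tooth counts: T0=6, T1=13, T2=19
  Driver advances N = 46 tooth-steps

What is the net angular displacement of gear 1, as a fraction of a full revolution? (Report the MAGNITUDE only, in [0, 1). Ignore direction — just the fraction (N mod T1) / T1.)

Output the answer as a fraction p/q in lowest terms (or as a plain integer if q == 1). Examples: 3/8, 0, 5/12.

Answer: 7/13

Derivation:
Chain of 3 gears, tooth counts: [6, 13, 19]
  gear 0: T0=6, direction=positive, advance = 46 mod 6 = 4 teeth = 4/6 turn
  gear 1: T1=13, direction=negative, advance = 46 mod 13 = 7 teeth = 7/13 turn
  gear 2: T2=19, direction=positive, advance = 46 mod 19 = 8 teeth = 8/19 turn
Gear 1: 46 mod 13 = 7
Fraction = 7 / 13 = 7/13 (gcd(7,13)=1) = 7/13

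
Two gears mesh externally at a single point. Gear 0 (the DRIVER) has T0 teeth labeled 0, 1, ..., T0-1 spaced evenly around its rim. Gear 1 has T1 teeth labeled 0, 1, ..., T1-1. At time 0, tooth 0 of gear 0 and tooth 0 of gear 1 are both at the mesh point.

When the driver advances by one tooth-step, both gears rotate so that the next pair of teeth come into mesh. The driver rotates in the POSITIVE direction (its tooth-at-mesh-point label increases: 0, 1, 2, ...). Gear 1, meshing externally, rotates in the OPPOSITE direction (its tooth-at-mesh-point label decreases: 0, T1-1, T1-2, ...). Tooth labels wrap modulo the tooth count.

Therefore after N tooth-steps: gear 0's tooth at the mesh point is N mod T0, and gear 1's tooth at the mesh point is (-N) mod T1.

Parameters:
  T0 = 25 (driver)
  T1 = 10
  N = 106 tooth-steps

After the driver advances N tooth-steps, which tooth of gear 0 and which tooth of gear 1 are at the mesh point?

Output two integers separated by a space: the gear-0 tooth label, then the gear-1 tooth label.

Gear 0 (driver, T0=25): tooth at mesh = N mod T0
  106 = 4 * 25 + 6, so 106 mod 25 = 6
  gear 0 tooth = 6
Gear 1 (driven, T1=10): tooth at mesh = (-N) mod T1
  106 = 10 * 10 + 6, so 106 mod 10 = 6
  (-106) mod 10 = (-6) mod 10 = 10 - 6 = 4
Mesh after 106 steps: gear-0 tooth 6 meets gear-1 tooth 4

Answer: 6 4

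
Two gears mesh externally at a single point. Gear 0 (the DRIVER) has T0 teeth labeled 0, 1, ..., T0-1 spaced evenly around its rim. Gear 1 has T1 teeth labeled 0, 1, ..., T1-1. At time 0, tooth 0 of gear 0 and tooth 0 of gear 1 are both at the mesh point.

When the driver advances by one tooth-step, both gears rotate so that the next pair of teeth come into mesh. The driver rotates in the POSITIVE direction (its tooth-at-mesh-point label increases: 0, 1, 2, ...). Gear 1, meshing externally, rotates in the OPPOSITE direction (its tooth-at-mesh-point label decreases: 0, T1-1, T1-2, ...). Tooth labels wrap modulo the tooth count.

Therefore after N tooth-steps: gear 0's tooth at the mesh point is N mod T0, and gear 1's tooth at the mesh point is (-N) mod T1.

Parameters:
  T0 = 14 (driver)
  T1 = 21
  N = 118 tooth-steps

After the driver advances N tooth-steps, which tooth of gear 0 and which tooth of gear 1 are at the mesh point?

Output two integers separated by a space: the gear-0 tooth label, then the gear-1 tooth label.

Gear 0 (driver, T0=14): tooth at mesh = N mod T0
  118 = 8 * 14 + 6, so 118 mod 14 = 6
  gear 0 tooth = 6
Gear 1 (driven, T1=21): tooth at mesh = (-N) mod T1
  118 = 5 * 21 + 13, so 118 mod 21 = 13
  (-118) mod 21 = (-13) mod 21 = 21 - 13 = 8
Mesh after 118 steps: gear-0 tooth 6 meets gear-1 tooth 8

Answer: 6 8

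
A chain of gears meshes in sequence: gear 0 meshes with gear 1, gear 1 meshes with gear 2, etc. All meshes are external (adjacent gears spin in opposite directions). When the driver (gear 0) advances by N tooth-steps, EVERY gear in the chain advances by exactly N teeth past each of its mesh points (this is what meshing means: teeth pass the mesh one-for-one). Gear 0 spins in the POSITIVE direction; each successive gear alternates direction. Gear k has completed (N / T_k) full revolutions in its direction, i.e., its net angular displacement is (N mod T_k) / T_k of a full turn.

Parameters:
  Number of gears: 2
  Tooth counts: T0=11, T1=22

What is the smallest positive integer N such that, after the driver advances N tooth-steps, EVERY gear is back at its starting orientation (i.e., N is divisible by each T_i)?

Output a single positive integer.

Answer: 22

Derivation:
Gear k returns to start when N is a multiple of T_k.
All gears at start simultaneously when N is a common multiple of [11, 22]; the smallest such N is lcm(11, 22).
Start: lcm = T0 = 11
Fold in T1=22: gcd(11, 22) = 11; lcm(11, 22) = 11 * 22 / 11 = 242 / 11 = 22
Full cycle length = 22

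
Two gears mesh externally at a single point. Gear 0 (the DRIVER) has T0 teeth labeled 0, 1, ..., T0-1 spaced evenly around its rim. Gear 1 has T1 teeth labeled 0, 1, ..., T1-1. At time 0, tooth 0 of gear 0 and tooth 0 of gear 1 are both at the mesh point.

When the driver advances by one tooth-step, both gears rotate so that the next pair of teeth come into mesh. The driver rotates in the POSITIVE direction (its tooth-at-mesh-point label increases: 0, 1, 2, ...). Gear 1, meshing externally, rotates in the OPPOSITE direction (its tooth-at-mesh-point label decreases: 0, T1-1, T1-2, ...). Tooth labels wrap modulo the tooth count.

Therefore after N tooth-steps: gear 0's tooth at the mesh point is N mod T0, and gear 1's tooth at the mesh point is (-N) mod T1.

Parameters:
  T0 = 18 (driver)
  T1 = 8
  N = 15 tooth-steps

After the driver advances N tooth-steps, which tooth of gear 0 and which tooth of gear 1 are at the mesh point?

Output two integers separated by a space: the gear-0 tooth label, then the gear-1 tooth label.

Gear 0 (driver, T0=18): tooth at mesh = N mod T0
  15 = 0 * 18 + 15, so 15 mod 18 = 15
  gear 0 tooth = 15
Gear 1 (driven, T1=8): tooth at mesh = (-N) mod T1
  15 = 1 * 8 + 7, so 15 mod 8 = 7
  (-15) mod 8 = (-7) mod 8 = 8 - 7 = 1
Mesh after 15 steps: gear-0 tooth 15 meets gear-1 tooth 1

Answer: 15 1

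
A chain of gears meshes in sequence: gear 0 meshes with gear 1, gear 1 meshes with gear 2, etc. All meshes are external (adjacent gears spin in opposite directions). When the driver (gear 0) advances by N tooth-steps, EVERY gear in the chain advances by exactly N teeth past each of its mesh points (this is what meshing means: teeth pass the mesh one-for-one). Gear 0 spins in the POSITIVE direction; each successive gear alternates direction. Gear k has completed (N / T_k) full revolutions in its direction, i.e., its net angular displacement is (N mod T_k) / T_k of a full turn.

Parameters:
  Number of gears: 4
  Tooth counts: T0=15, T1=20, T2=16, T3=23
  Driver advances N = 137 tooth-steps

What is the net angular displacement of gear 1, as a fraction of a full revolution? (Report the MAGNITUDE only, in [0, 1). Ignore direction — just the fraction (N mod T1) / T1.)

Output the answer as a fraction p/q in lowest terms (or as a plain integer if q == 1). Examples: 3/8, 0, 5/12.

Chain of 4 gears, tooth counts: [15, 20, 16, 23]
  gear 0: T0=15, direction=positive, advance = 137 mod 15 = 2 teeth = 2/15 turn
  gear 1: T1=20, direction=negative, advance = 137 mod 20 = 17 teeth = 17/20 turn
  gear 2: T2=16, direction=positive, advance = 137 mod 16 = 9 teeth = 9/16 turn
  gear 3: T3=23, direction=negative, advance = 137 mod 23 = 22 teeth = 22/23 turn
Gear 1: 137 mod 20 = 17
Fraction = 17 / 20 = 17/20 (gcd(17,20)=1) = 17/20

Answer: 17/20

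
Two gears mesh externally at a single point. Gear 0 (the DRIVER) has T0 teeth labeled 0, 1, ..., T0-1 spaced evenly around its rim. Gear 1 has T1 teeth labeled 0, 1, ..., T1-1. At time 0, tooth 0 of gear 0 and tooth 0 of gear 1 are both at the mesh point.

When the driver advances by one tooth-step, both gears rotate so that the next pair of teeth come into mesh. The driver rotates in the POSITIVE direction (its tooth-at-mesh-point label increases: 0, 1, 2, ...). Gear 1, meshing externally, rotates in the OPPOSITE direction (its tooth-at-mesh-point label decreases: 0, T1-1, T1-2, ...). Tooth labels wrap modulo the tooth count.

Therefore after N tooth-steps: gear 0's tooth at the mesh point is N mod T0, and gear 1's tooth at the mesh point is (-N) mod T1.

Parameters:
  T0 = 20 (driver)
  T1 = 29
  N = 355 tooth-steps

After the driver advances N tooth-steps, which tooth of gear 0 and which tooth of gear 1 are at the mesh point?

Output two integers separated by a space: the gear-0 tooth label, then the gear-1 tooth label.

Answer: 15 22

Derivation:
Gear 0 (driver, T0=20): tooth at mesh = N mod T0
  355 = 17 * 20 + 15, so 355 mod 20 = 15
  gear 0 tooth = 15
Gear 1 (driven, T1=29): tooth at mesh = (-N) mod T1
  355 = 12 * 29 + 7, so 355 mod 29 = 7
  (-355) mod 29 = (-7) mod 29 = 29 - 7 = 22
Mesh after 355 steps: gear-0 tooth 15 meets gear-1 tooth 22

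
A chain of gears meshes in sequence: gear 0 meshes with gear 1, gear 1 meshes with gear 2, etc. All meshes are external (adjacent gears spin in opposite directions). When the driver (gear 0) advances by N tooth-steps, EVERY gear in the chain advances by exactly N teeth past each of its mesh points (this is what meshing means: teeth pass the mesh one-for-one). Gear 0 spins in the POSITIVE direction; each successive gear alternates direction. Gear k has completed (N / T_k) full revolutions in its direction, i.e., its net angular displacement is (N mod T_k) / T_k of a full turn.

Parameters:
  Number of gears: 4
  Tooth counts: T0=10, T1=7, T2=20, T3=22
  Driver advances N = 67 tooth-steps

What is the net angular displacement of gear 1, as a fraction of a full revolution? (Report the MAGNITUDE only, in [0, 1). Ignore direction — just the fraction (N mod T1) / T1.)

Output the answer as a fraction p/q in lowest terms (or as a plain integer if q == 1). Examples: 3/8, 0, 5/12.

Answer: 4/7

Derivation:
Chain of 4 gears, tooth counts: [10, 7, 20, 22]
  gear 0: T0=10, direction=positive, advance = 67 mod 10 = 7 teeth = 7/10 turn
  gear 1: T1=7, direction=negative, advance = 67 mod 7 = 4 teeth = 4/7 turn
  gear 2: T2=20, direction=positive, advance = 67 mod 20 = 7 teeth = 7/20 turn
  gear 3: T3=22, direction=negative, advance = 67 mod 22 = 1 teeth = 1/22 turn
Gear 1: 67 mod 7 = 4
Fraction = 4 / 7 = 4/7 (gcd(4,7)=1) = 4/7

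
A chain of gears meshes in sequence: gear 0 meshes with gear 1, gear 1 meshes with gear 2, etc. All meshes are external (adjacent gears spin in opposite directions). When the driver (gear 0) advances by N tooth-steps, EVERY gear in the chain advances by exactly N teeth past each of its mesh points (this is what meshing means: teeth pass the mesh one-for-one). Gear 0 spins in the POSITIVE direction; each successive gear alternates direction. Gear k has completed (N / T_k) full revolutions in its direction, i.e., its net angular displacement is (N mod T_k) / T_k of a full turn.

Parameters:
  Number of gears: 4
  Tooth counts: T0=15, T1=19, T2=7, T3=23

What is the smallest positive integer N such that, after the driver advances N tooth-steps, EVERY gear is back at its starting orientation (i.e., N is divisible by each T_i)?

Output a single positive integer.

Answer: 45885

Derivation:
Gear k returns to start when N is a multiple of T_k.
All gears at start simultaneously when N is a common multiple of [15, 19, 7, 23]; the smallest such N is lcm(15, 19, 7, 23).
Start: lcm = T0 = 15
Fold in T1=19: gcd(15, 19) = 1; lcm(15, 19) = 15 * 19 / 1 = 285 / 1 = 285
Fold in T2=7: gcd(285, 7) = 1; lcm(285, 7) = 285 * 7 / 1 = 1995 / 1 = 1995
Fold in T3=23: gcd(1995, 23) = 1; lcm(1995, 23) = 1995 * 23 / 1 = 45885 / 1 = 45885
Full cycle length = 45885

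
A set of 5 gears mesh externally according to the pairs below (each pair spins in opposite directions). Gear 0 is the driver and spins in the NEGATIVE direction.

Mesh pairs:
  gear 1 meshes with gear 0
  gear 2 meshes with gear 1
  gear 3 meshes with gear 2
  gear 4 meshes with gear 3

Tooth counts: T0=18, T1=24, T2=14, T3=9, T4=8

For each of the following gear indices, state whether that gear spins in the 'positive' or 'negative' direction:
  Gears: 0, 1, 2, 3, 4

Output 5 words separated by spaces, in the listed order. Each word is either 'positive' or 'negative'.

Gear 0 (driver): negative (depth 0)
  gear 1: meshes with gear 0 -> depth 1 -> positive (opposite of gear 0)
  gear 2: meshes with gear 1 -> depth 2 -> negative (opposite of gear 1)
  gear 3: meshes with gear 2 -> depth 3 -> positive (opposite of gear 2)
  gear 4: meshes with gear 3 -> depth 4 -> negative (opposite of gear 3)
Queried indices 0, 1, 2, 3, 4 -> negative, positive, negative, positive, negative

Answer: negative positive negative positive negative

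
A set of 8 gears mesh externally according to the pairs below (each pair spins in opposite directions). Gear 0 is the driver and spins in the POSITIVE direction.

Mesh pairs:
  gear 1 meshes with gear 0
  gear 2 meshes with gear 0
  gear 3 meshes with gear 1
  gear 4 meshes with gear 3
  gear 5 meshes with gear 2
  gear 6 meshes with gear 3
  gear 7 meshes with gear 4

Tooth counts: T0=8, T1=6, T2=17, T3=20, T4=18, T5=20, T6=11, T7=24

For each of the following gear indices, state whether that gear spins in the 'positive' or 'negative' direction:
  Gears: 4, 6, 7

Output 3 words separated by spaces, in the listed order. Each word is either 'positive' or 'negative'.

Gear 0 (driver): positive (depth 0)
  gear 1: meshes with gear 0 -> depth 1 -> negative (opposite of gear 0)
  gear 2: meshes with gear 0 -> depth 1 -> negative (opposite of gear 0)
  gear 3: meshes with gear 1 -> depth 2 -> positive (opposite of gear 1)
  gear 4: meshes with gear 3 -> depth 3 -> negative (opposite of gear 3)
  gear 5: meshes with gear 2 -> depth 2 -> positive (opposite of gear 2)
  gear 6: meshes with gear 3 -> depth 3 -> negative (opposite of gear 3)
  gear 7: meshes with gear 4 -> depth 4 -> positive (opposite of gear 4)
Queried indices 4, 6, 7 -> negative, negative, positive

Answer: negative negative positive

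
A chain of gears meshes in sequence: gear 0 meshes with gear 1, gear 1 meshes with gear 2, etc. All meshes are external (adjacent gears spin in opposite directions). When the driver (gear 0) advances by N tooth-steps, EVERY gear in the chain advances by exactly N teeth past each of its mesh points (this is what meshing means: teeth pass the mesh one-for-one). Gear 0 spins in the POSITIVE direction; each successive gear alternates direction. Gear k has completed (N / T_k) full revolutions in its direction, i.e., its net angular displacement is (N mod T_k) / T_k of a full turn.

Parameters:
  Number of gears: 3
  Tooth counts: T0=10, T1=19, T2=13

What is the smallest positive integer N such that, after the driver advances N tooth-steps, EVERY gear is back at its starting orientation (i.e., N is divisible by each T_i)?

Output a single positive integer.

Gear k returns to start when N is a multiple of T_k.
All gears at start simultaneously when N is a common multiple of [10, 19, 13]; the smallest such N is lcm(10, 19, 13).
Start: lcm = T0 = 10
Fold in T1=19: gcd(10, 19) = 1; lcm(10, 19) = 10 * 19 / 1 = 190 / 1 = 190
Fold in T2=13: gcd(190, 13) = 1; lcm(190, 13) = 190 * 13 / 1 = 2470 / 1 = 2470
Full cycle length = 2470

Answer: 2470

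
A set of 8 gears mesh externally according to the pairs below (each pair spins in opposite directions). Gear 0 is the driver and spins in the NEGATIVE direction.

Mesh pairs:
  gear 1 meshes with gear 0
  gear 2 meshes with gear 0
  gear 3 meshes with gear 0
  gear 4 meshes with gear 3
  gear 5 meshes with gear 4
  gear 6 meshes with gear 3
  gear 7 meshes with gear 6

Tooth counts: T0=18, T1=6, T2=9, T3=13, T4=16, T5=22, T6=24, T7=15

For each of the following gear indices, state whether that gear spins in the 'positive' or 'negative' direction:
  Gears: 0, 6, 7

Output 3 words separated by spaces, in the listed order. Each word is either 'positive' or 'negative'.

Answer: negative negative positive

Derivation:
Gear 0 (driver): negative (depth 0)
  gear 1: meshes with gear 0 -> depth 1 -> positive (opposite of gear 0)
  gear 2: meshes with gear 0 -> depth 1 -> positive (opposite of gear 0)
  gear 3: meshes with gear 0 -> depth 1 -> positive (opposite of gear 0)
  gear 4: meshes with gear 3 -> depth 2 -> negative (opposite of gear 3)
  gear 5: meshes with gear 4 -> depth 3 -> positive (opposite of gear 4)
  gear 6: meshes with gear 3 -> depth 2 -> negative (opposite of gear 3)
  gear 7: meshes with gear 6 -> depth 3 -> positive (opposite of gear 6)
Queried indices 0, 6, 7 -> negative, negative, positive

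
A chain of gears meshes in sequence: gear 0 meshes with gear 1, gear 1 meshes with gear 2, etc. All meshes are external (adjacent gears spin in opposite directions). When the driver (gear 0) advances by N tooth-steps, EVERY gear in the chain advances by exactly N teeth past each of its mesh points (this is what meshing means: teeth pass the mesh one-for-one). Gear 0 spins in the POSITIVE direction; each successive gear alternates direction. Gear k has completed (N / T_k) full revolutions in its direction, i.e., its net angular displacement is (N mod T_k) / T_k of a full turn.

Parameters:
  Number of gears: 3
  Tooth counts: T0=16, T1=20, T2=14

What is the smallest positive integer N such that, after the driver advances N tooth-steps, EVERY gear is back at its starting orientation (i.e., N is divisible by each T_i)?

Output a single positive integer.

Answer: 560

Derivation:
Gear k returns to start when N is a multiple of T_k.
All gears at start simultaneously when N is a common multiple of [16, 20, 14]; the smallest such N is lcm(16, 20, 14).
Start: lcm = T0 = 16
Fold in T1=20: gcd(16, 20) = 4; lcm(16, 20) = 16 * 20 / 4 = 320 / 4 = 80
Fold in T2=14: gcd(80, 14) = 2; lcm(80, 14) = 80 * 14 / 2 = 1120 / 2 = 560
Full cycle length = 560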